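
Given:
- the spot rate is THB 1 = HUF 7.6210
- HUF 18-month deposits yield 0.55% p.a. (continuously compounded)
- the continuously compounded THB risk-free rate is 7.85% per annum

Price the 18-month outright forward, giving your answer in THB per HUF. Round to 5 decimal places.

0.14640

T = 18/12 years.
HUF accumulates by e^(0.0055×18/12) = 1.0082841.
THB growth factor: e^(0.0785×18/12) = 1.1249628.
So F = 7.621 × 1.0082841 / 1.1249628 = 6.830566 (HUF/THB).
Invert for THB per HUF: 1 / 6.830566 = 0.14640.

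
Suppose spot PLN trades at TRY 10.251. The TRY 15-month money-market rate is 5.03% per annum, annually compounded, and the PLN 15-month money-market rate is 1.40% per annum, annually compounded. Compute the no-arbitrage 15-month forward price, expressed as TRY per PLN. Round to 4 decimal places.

T = 15/12 years.
TRY accumulates by (1 + 0.0503)^(15/12) = 1.06326546.
PLN accumulates by (1 + 0.0140)^(15/12) = 1.01753052.
Forward (TRY per PLN) = 10.251 × 1.06326546 / 1.01753052 = 10.711752.

10.7118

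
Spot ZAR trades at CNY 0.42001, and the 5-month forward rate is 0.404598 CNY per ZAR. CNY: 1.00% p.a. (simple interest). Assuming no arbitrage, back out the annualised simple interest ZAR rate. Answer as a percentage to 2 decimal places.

T = 5/12 years.
By CIP, F/S equals the CNY-to-ZAR growth ratio: 0.404598/0.42001 = 0.9633056.
CNY growth factor: 1 + 0.0100×5/12 = 1.0041667.
Hence g_ZAR = 1.0424176.
(1.0424176 − 1)/T = 0.101802, i.e. 10.18%.

10.18%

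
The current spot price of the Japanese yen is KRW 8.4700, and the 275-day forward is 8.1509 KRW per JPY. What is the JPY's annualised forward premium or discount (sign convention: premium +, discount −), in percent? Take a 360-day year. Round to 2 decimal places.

-4.93%

T = 275/360 years.
JPY trades forward at -3.76741% vs spot over the period.
×(1/T) gives -4.93% p.a.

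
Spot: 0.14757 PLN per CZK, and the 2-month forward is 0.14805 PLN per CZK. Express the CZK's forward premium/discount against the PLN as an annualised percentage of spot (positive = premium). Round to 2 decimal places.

+1.95%

T = 2/12 years.
Period premium: (0.14805 − 0.14757)/0.14757 = 0.0032527.
×(1/T) gives 1.95% p.a.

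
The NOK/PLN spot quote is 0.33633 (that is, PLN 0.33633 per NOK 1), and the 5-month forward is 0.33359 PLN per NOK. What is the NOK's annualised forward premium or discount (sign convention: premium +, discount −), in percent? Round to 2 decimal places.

T = 5/12 years.
(F − S)/S = (0.33359 − 0.33633)/0.33633 = -0.0081468.
Per annum: -0.0081468 / (5/12) = -0.019552 = -1.96%.

-1.96%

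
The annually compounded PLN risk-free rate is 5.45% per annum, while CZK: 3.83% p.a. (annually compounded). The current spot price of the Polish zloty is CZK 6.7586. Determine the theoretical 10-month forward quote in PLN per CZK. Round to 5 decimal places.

0.14988

T = 10/12 years.
CZK accumulates by (1 + 0.0383)^(10/12) = 1.0318163.
PLN growth factor: (1 + 0.0545)^(10/12) = 1.0452146.
CIP: F = S · (grow CZK)/(grow PLN) = 6.7586 × 1.0318163/1.0452146 = 6.671963 CZK per PLN.
Invert for PLN per CZK: 1 / 6.671963 = 0.14988.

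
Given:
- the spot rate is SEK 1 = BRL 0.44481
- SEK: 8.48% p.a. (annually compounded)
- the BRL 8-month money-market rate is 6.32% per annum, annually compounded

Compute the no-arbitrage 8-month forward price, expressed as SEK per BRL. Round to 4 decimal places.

2.2785

T = 8/12 years.
BRL accumulates by (1 + 0.0632)^(8/12) = 1.0417016.
Growth of 1 SEK over T: (1 + 0.0848)^(8/12) = 1.055763.
So F = 0.44481 × 1.0417016 / 1.055763 = 0.4388857 (BRL/SEK).
Quoted the other way: 1/0.4388857 = 2.2785 SEK per BRL.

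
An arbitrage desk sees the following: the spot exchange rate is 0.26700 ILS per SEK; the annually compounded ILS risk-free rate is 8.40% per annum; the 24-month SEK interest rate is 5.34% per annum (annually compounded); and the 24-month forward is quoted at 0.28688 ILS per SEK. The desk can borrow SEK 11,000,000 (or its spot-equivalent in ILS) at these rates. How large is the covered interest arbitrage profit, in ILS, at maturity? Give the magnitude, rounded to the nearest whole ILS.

ILS 50,566

T = 2 years.
Route A — deposit SEK, sell forward: 11,000,000 × 1.10965156 × 0.28688 = ILS 3,501,705.23.
Route B — convert at spot, deposit ILS: 11,000,000 × 0.26700 × 1.175056 = ILS 3,451,139.47.
The quoted forward overvalues SEK, so borrow ILS, buy SEK at spot, deposit the SEK at 5.34%, and sell the proceeds forward at 0.28688.
Arbitrage profit = |3,501,705.23 − 3,451,139.47| = ILS 50,566.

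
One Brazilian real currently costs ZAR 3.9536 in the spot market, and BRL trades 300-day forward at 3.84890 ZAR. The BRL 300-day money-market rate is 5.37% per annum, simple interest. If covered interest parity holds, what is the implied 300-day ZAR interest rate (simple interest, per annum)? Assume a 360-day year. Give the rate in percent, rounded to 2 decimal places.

T = 300/360 years.
F/S = 3.8489/3.9536 = 0.9735178 = (growth of ZAR) / (growth of BRL).
The BRL side grows by 1 + 0.0537×300/360 = 1.044750.
Hence g_ZAR = 1.0170827.
(1.0170827 − 1)/T = 0.020499, i.e. 2.05%.

2.05%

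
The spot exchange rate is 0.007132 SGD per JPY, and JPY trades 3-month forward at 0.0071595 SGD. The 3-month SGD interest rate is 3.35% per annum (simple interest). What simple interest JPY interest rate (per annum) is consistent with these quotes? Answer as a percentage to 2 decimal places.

1.80%

T = 3/12 years.
By CIP, F/S equals the SGD-to-JPY growth ratio: 0.0071595/0.007132 = 1.0038559.
The SGD side grows by 1 + 0.0335×3/12 = 1.008375.
So the JPY growth factor = 1.0045017.
r = (1.0045017 − 1)/(3/12) = 0.018007 → 1.80%.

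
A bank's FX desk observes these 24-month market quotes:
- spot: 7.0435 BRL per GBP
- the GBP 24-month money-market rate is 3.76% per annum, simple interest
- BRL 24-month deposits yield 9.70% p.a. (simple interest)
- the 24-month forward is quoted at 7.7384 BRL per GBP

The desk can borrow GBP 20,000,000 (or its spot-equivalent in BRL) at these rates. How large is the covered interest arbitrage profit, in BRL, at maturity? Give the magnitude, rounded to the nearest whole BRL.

BRL 1,792,226

T = 2 years.
Keep in GBP, deliver into the forward: 20,000,000·1.075200·7.7384 = BRL 166,406,553.60.
Swap to BRL now, deposit: 20,000,000·7.0435·1.194000 = BRL 168,198,780.00.
The quoted forward undervalues GBP, so borrow GBP, convert to BRL at spot, deposit the BRL at 9.70%, and buy GBP forward at 7.7384 to cover the loan.
The gap between the two covered legs is BRL 1,792,226.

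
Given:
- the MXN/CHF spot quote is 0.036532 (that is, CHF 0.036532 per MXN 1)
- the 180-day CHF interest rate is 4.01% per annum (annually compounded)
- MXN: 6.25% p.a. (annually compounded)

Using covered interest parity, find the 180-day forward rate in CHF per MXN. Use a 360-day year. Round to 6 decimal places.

T = 180/360 years.
CHF growth factor: (1 + 0.0401)^(180/360) = 1.0198529.
Growth of 1 MXN over T: (1 + 0.0625)^(180/360) = 1.0307764.
Forward (CHF per MXN) = 0.036532 × 1.0198529 / 1.0307764 = 0.03614486.

0.036145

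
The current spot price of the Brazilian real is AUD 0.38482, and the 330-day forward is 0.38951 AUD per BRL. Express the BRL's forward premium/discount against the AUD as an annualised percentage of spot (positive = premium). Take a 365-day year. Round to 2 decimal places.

T = 330/365 years.
(F − S)/S = (0.38951 − 0.38482)/0.38482 = 0.0121875.
×(1/T) gives 1.35% p.a.

+1.35%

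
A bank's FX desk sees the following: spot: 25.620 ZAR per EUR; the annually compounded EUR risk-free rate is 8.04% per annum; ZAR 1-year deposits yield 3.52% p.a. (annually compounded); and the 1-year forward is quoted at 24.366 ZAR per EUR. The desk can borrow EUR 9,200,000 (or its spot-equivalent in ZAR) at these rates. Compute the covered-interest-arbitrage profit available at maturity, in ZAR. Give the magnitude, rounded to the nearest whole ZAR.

T = 1 year.
Invest the EUR and cover forward: 9,200,000 × 1.080400 × 24.366 = ZAR 242,190,242.88.
Convert at spot and invest in ZAR: 9,200,000 × 25.620 × 1.035200 = ZAR 244,000,780.80.
The quoted forward undervalues EUR, so borrow EUR, convert to ZAR at spot, deposit the ZAR at 3.52%, and buy EUR forward at 24.366 to cover the loan.
The gap between the two covered legs is ZAR 1,810,538.

ZAR 1,810,538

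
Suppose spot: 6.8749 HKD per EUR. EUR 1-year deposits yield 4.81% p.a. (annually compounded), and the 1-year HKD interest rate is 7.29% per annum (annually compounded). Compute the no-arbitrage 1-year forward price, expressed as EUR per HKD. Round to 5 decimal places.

0.14209

T = 1 year.
HKD growth factor: (1 + 0.0729)^1 = 1.072900.
Growth of 1 EUR over T: (1 + 0.0481)^1 = 1.048100.
CIP: F = S · (grow HKD)/(grow EUR) = 6.8749 × 1.072900/1.048100 = 7.037573 HKD per EUR.
Quoted the other way: 1/7.037573 = 0.14209 EUR per HKD.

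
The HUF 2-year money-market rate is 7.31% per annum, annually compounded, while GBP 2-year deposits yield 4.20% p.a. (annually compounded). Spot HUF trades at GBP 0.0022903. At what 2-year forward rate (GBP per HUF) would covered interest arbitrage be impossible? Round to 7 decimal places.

T = 2 years.
Growth of 1 GBP over T: (1 + 0.0420)^2 = 1.085764.
Growth of 1 HUF over T: (1 + 0.0731)^2 = 1.1515436.
CIP: F = S · (grow GBP)/(grow HUF) = 0.0022903 × 1.085764/1.1515436 = 0.002159471 GBP per HUF.

0.0021595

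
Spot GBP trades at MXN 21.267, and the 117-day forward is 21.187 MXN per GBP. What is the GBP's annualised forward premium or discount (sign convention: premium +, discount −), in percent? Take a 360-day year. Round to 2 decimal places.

T = 117/360 years.
GBP trades forward at -0.37617% vs spot over the period.
×(1/T) gives -1.16% p.a.

-1.16%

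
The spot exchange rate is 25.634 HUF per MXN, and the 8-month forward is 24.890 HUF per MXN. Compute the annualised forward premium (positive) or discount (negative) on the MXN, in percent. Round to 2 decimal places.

-4.35%

T = 8/12 years.
MXN trades forward at -2.90240% vs spot over the period.
Annualise by dividing by T: -0.0290240 / (8/12) = -0.043536 → -4.35%.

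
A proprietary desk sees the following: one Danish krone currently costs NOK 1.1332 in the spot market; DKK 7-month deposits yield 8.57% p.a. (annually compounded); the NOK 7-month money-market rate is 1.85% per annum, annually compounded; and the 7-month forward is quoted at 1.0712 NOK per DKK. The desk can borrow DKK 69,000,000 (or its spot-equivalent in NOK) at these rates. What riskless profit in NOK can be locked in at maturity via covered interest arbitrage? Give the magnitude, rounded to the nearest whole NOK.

T = 7/12 years.
Route A — deposit DKK, sell forward: 69,000,000 × 1.0491334613 × 1.0712 = NOK 77,544,391.70.
Route B — convert at spot, deposit NOK: 69,000,000 × 1.1332 × 1.0107504331 = NOK 79,031,384.96.
The quoted forward undervalues DKK, so borrow DKK, convert to NOK at spot, deposit the NOK at 1.85%, and buy DKK forward at 1.0712 to cover the loan.
The gap between the two covered legs is NOK 1,486,993.

NOK 1,486,993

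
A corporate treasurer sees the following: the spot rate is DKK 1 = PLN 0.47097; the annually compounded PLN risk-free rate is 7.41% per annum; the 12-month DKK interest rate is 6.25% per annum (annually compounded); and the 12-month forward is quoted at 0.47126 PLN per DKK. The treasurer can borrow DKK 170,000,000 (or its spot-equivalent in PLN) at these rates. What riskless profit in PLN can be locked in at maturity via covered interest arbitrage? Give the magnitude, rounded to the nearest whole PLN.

PLN 876,372

T = 1 year.
Invest the DKK and cover forward: 170,000,000 × 1.062500 × 0.47126 = PLN 85,121,337.50.
Convert at spot and invest in PLN: 170,000,000 × 0.47097 × 1.074100 = PLN 85,997,709.09.
The quoted forward undervalues DKK, so borrow DKK, convert to PLN at spot, deposit the PLN at 7.41%, and buy DKK forward at 0.47126 to cover the loan.
The gap between the two covered legs is PLN 876,372.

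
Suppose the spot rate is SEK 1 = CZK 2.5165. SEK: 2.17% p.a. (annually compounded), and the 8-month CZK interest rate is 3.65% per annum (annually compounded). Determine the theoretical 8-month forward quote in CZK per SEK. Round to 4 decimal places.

T = 8/12 years.
CZK growth factor: (1 + 0.0365)^(8/12) = 1.0241877.
SEK accumulates by (1 + 0.0217)^(8/12) = 1.0144148.
Forward (CZK per SEK) = 2.5165 × 1.0241877 / 1.0144148 = 2.540744.

2.5407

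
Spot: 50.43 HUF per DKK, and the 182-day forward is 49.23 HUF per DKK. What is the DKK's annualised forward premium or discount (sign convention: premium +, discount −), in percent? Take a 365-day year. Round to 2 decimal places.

-4.77%

T = 182/365 years.
DKK trades forward at -2.37954% vs spot over the period.
Annualise by dividing by T: -0.0237954 / (182/365) = -0.047722 → -4.77%.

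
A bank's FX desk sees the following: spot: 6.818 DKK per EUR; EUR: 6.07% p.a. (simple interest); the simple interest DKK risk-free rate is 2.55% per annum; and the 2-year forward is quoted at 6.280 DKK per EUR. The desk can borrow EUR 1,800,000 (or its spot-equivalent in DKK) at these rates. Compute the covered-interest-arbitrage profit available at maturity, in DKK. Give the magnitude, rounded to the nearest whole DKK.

DKK 221,987

T = 2 years.
Route A — deposit EUR, sell forward: 1,800,000 × 1.121400 × 6.280 = DKK 12,676,305.60.
Route B — convert at spot, deposit DKK: 1,800,000 × 6.818 × 1.051000 = DKK 12,898,292.40.
The quoted forward undervalues EUR, so borrow EUR, convert to DKK at spot, deposit the DKK at 2.55%, and buy EUR forward at 6.280 to cover the loan.
Arbitrage profit = |12,676,305.60 − 12,898,292.40| = DKK 221,987.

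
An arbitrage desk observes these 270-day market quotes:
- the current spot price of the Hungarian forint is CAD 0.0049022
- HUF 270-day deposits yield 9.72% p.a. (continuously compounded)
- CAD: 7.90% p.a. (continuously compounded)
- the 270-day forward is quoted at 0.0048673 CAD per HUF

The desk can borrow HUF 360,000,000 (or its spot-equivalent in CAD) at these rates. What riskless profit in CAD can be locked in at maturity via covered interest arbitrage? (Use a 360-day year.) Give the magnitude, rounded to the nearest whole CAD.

T = 270/360 years.
Route A — deposit HUF, sell forward: 360,000,000 × 1.075622969 × 0.0048673 = CAD 1,884,736.68.
Route B — convert at spot, deposit CAD: 360,000,000 × 0.0049022 × 1.061040468 = CAD 1,872,515.73.
The quoted forward overvalues HUF, so borrow CAD, buy HUF at spot, deposit the HUF at 9.72%, and sell the proceeds forward at 0.0048673.
Arbitrage profit = |1,884,736.68 − 1,872,515.73| = CAD 12,221.

CAD 12,221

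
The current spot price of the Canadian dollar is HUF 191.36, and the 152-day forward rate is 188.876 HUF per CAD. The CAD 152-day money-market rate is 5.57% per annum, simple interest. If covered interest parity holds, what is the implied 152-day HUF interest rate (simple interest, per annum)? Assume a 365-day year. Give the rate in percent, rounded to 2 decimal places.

T = 152/365 years.
By CIP, F/S equals the HUF-to-CAD growth ratio: 188.876/191.36 = 0.9870192.
The CAD side grows by 1 + 0.0557×152/365 = 1.0231956.
So the HUF growth factor = 1.0099137.
(1.0099137 − 1)/T = 0.023806, i.e. 2.38%.

2.38%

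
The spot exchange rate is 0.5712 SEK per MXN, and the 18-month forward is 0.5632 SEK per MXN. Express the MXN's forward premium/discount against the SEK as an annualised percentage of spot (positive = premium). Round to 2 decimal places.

-0.93%

T = 18/12 years.
(F − S)/S = (0.5632 − 0.5712)/0.5712 = -0.0140056.
×(1/T) gives -0.93% p.a.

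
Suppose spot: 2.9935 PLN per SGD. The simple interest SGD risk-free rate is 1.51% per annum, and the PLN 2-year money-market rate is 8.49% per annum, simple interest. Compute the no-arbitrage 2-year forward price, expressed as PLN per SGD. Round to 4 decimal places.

T = 2 years.
PLN accumulates by 1 + 0.0849×2 = 1.169800.
SGD growth factor: 1 + 0.0151×2 = 1.030200.
CIP: F = S · (grow PLN)/(grow SGD) = 2.9935 × 1.169800/1.030200 = 3.399142 PLN per SGD.

3.3991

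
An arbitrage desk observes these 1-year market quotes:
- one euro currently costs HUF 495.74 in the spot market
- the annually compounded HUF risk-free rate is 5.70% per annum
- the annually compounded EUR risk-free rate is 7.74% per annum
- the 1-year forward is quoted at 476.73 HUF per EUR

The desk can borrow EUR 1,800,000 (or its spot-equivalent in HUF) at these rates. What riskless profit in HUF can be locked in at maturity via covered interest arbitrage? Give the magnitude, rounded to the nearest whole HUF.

T = 1 year.
Keep in EUR, deliver into the forward: 1,800,000·1.077400·476.73 = HUF 924,532,023.60.
Swap to HUF now, deposit: 1,800,000·495.74·1.057000 = HUF 943,194,924.00.
The quoted forward undervalues EUR, so borrow EUR, convert to HUF at spot, deposit the HUF at 5.70%, and buy EUR forward at 476.73 to cover the loan.
Arbitrage profit = |924,532,023.60 − 943,194,924.00| = HUF 18,662,900.

HUF 18,662,900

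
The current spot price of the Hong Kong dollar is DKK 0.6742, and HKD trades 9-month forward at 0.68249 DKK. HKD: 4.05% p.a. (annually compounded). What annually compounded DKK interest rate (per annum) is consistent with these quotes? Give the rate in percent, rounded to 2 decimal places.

T = 9/12 years.
By CIP, F/S equals the DKK-to-HKD growth ratio: 0.68249/0.6742 = 1.0122961.
HKD growth factor: (1 + 0.0405)^(9/12) = 1.0302238.
That pins the DKK growth at 1.0428915.
Annualise: 1.0428915^(12/9) − 1 = 0.057594 = 5.76%.

5.76%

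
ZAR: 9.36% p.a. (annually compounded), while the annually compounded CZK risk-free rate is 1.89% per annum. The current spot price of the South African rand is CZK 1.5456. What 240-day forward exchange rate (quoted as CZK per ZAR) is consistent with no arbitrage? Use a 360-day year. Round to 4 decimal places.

1.4744

T = 240/360 years.
CZK growth factor: (1 + 0.0189)^(240/360) = 1.0125606.
Growth of 1 ZAR over T: (1 + 0.0936)^(240/360) = 1.061465.
So F = 1.5456 × 1.0125606 / 1.061465 = 1.474390 (CZK/ZAR).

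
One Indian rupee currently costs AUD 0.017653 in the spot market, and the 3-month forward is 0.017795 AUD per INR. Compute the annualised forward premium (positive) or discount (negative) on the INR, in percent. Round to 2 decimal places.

+3.22%

T = 3/12 years.
Period premium: (0.017795 − 0.017653)/0.017653 = 0.0080440.
Per annum: 0.0080440 / (3/12) = 0.032176 = 3.22%.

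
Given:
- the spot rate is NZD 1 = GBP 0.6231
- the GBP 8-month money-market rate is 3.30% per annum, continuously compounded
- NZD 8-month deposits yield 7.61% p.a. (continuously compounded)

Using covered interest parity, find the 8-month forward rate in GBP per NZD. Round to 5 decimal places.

T = 8/12 years.
Growth of 1 GBP over T: e^(0.0330×8/12) = 1.0222438.
NZD accumulates by e^(0.0761×8/12) = 1.0520423.
CIP: F = S · (grow GBP)/(grow NZD) = 0.6231 × 1.0222438/1.0520423 = 0.6054510 GBP per NZD.

0.60545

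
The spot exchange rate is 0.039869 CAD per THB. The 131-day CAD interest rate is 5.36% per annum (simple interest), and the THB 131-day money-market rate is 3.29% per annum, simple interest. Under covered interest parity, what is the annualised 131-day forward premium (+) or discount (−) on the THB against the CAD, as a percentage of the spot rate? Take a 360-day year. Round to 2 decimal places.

+2.05%

T = 131/360 years.
No-arbitrage forward: 0.039869 × 1.0195044 / 1.0119719 = 0.040165760 CAD/THB.
Annualised premium = (F − S)/S × (1/T) = (0.040165760 − 0.039869)/0.039869 ÷ (131/360) = 2.05%.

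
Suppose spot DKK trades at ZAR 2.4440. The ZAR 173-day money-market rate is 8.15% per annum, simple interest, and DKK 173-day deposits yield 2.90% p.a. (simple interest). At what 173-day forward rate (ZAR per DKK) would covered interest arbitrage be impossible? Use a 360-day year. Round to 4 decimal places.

T = 173/360 years.
ZAR accumulates by 1 + 0.0815×173/360 = 1.0391653.
DKK growth factor: 1 + 0.0290×173/360 = 1.0139361.
CIP: F = S · (grow ZAR)/(grow DKK) = 2.444 × 1.0391653/1.0139361 = 2.504813 ZAR per DKK.

2.5048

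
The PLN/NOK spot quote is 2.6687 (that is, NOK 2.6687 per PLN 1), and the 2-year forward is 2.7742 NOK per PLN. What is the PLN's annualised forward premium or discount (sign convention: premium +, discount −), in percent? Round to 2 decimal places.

+1.98%

T = 2 years.
Period premium: (2.7742 − 2.6687)/2.6687 = 0.0395324.
Annualise by dividing by T: 0.0395324 / 2 = 0.019766 → 1.98%.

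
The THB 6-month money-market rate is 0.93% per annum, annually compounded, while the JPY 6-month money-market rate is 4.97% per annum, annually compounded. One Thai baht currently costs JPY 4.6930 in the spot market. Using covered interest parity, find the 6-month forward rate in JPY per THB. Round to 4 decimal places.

4.7860

T = 6/12 years.
JPY growth factor: (1 + 0.0497)^(6/12) = 1.0245487.
Growth of 1 THB over T: (1 + 0.0093)^(6/12) = 1.0046392.
Forward (JPY per THB) = 4.693 × 1.0245487 / 1.0046392 = 4.786004.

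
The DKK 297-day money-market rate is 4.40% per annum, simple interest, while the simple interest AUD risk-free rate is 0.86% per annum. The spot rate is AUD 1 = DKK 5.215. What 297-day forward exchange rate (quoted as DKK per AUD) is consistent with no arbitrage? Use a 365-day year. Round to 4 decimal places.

5.3642

T = 297/365 years.
Growth of 1 DKK over T: 1 + 0.0440×297/365 = 1.0358027.
AUD growth factor: 1 + 0.0086×297/365 = 1.0069978.
So F = 5.215 × 1.0358027 / 1.0069978 = 5.364174 (DKK/AUD).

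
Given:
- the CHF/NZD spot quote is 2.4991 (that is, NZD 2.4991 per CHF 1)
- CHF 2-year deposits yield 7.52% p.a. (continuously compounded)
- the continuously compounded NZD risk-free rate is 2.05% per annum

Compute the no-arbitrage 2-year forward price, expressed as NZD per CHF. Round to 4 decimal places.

T = 2 years.
NZD accumulates by e^(0.0205×2) = 1.0418521.
CHF growth factor: e^(0.0752×2) = 1.1622991.
CIP: F = S · (grow NZD)/(grow CHF) = 2.4991 × 1.0418521/1.1622991 = 2.240123 NZD per CHF.

2.2401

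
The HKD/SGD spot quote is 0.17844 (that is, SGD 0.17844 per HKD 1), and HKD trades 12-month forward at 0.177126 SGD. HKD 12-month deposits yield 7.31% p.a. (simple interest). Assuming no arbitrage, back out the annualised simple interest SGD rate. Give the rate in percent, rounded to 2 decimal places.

T = 1 year.
F/S = 0.177126/0.17844 = 0.9926362 = (growth of SGD) / (growth of HKD).
The HKD side grows by 1 + 0.0731×1 = 1.073100.
That pins the SGD growth at 1.0651979.
(1.0651979 − 1)/T = 0.065198, i.e. 6.52%.

6.52%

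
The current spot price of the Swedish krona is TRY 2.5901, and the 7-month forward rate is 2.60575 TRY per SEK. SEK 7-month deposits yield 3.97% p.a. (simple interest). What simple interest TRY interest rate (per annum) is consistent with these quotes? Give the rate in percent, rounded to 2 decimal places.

5.03%

T = 7/12 years.
F/S = 2.60575/2.5901 = 1.0060422 = (growth of TRY) / (growth of SEK).
SEK growth factor: 1 + 0.0397×7/12 = 1.0231583.
Hence g_TRY = 1.0293404.
r = (1.0293404 − 1)/(7/12) = 0.050298 → 5.03%.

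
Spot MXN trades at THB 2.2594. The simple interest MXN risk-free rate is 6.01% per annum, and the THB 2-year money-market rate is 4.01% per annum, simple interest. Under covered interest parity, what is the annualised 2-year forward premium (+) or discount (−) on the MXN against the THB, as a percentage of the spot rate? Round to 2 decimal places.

T = 2 years.
F = S · g_THB/g_MXN = 2.2594 × 1.080200/1.120200 = 2.1787215.
Annualised premium = (F − S)/S × (1/T) = (2.1787215 − 2.2594)/2.2594 ÷ 2 = -1.79%.

-1.79%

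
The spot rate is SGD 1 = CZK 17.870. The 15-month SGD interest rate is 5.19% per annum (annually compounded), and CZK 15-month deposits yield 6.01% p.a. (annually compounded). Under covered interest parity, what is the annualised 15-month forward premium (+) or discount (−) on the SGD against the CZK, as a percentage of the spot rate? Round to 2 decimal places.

T = 15/12 years.
No-arbitrage forward: 17.87 × 1.0756811 / 1.0652905 = 18.044300 CZK/SGD.
(F − S)/S ÷ T = (18.044300 − 17.87)/17.87/(15/12) = 0.007803 → 0.78%.

+0.78%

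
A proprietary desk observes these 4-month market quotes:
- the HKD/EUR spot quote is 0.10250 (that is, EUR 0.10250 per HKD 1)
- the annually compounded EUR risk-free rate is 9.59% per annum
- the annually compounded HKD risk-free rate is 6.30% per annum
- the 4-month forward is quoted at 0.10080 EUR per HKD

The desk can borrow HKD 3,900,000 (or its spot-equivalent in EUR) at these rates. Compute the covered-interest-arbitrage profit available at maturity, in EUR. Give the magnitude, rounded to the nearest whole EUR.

EUR 10,933

T = 4/12 years.
Route A — deposit HKD, sell forward: 3,900,000 × 1.02057382 × 0.10080 = EUR 401,207.98.
Route B — convert at spot, deposit EUR: 3,900,000 × 0.10250 × 1.03099599 = EUR 412,140.65.
The quoted forward undervalues HKD, so borrow HKD, convert to EUR at spot, deposit the EUR at 9.59%, and buy HKD forward at 0.10080 to cover the loan.
Profit = 412,140.65 − 401,207.98 = EUR 10,933.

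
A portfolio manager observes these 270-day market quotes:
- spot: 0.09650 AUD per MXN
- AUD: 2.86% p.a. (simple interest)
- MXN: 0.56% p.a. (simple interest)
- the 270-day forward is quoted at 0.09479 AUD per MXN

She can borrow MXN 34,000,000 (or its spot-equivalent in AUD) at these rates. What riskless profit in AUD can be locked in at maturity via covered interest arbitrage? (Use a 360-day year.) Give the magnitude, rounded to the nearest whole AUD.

T = 270/360 years.
Invest the MXN and cover forward: 34,000,000 × 1.004200 × 0.09479 = AUD 3,236,396.01.
Convert at spot and invest in AUD: 34,000,000 × 0.09650 × 1.021450 = AUD 3,351,377.45.
The quoted forward undervalues MXN, so borrow MXN, convert to AUD at spot, deposit the AUD at 2.86%, and buy MXN forward at 0.09479 to cover the loan.
Profit = 3,351,377.45 − 3,236,396.01 = AUD 114,981.

AUD 114,981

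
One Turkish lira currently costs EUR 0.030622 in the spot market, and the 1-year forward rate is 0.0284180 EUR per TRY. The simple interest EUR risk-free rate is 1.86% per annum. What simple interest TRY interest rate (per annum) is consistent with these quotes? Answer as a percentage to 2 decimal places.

T = 1 year.
By CIP, F/S equals the EUR-to-TRY growth ratio: 0.028418/0.030622 = 0.9280256.
EUR growth factor: 1 + 0.0186×1 = 1.018600.
So the TRY growth factor = 1.097599.
(1.097599 − 1)/T = 0.097599, i.e. 9.76%.

9.76%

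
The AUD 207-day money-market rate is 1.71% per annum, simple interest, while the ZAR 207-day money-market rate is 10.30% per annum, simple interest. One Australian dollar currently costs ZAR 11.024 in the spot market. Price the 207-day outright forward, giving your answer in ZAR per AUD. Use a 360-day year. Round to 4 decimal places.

T = 207/360 years.
Growth of 1 ZAR over T: 1 + 0.1030×207/360 = 1.059225.
AUD accumulates by 1 + 0.0171×207/360 = 1.0098325.
So F = 11.024 × 1.059225 / 1.0098325 = 11.563201 (ZAR/AUD).

11.5632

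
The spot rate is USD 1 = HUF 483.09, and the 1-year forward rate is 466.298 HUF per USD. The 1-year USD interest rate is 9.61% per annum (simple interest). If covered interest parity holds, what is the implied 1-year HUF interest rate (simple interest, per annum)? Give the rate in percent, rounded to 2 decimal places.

T = 1 year.
CIP gives F = S · g_HUF/g_USD, so g_HUF/g_USD = 466.298/483.09 = 0.9652404.
The USD side grows by 1 + 0.0961×1 = 1.096100.
Hence g_HUF = 1.058000.
r = (1.058000 − 1)/1 = 0.058000 → 5.80%.

5.80%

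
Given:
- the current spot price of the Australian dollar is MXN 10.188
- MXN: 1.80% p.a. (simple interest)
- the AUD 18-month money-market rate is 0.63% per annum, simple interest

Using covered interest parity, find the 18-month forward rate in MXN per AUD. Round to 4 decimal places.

10.3651

T = 18/12 years.
Growth of 1 MXN over T: 1 + 0.0180×18/12 = 1.027000.
AUD growth factor: 1 + 0.0063×18/12 = 1.009450.
Forward (MXN per AUD) = 10.188 × 1.027000 / 1.009450 = 10.365126.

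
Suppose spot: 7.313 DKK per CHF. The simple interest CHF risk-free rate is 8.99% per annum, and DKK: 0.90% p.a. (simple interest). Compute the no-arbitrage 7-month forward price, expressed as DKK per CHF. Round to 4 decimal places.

6.9851

T = 7/12 years.
Growth of 1 DKK over T: 1 + 0.0090×7/12 = 1.005250.
CHF growth factor: 1 + 0.0899×7/12 = 1.0524417.
So F = 7.313 × 1.005250 / 1.0524417 = 6.985084 (DKK/CHF).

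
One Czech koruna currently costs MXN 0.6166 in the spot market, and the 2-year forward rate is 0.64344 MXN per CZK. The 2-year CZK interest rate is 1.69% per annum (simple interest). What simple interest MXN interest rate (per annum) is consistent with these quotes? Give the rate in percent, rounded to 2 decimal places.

T = 2 years.
CIP gives F = S · g_MXN/g_CZK, so g_MXN/g_CZK = 0.64344/0.6166 = 1.0435290.
The CZK side grows by 1 + 0.0169×2 = 1.033800.
So the MXN growth factor = 1.0788003.
r = (1.0788003 − 1)/2 = 0.039400 → 3.94%.

3.94%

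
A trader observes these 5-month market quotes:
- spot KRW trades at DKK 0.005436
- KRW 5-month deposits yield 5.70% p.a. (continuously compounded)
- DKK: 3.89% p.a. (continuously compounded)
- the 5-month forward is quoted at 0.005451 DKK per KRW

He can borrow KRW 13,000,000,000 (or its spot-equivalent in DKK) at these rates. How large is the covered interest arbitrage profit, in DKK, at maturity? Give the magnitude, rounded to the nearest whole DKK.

DKK 743,398

T = 5/12 years.
Invest the KRW and cover forward: 13,000,000,000 × 1.0240342773 × 0.005451 = DKK 72,566,140.99.
Convert at spot and invest in DKK: 13,000,000,000 × 0.005436 × 1.0163404009 = DKK 71,822,743.45.
The quoted forward overvalues KRW, so borrow DKK, buy KRW at spot, deposit the KRW at 5.70%, and sell the proceeds forward at 0.005451.
The gap between the two covered legs is DKK 743,398.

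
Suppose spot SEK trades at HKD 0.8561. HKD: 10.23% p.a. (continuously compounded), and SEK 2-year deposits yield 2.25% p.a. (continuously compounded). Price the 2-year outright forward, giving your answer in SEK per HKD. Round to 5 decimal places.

0.99578

T = 2 years.
Growth of 1 HKD over T: e^(0.1023×2) = 1.2270342.
SEK growth factor: e^(0.0225×2) = 1.0460279.
So F = 0.8561 × 1.2270342 / 1.0460279 = 1.004241 (HKD/SEK).
Invert for SEK per HKD: 1 / 1.004241 = 0.99578.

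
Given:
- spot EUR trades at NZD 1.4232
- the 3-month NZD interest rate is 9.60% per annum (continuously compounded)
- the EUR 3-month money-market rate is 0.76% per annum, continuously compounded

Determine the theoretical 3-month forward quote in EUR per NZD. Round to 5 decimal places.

0.68728

T = 3/12 years.
NZD accumulates by e^(0.0960×3/12) = 1.0242903.
EUR accumulates by e^(0.0076×3/12) = 1.0019018.
So F = 1.4232 × 1.0242903 / 1.0019018 = 1.455003 (NZD/EUR).
Invert for EUR per NZD: 1 / 1.455003 = 0.68728.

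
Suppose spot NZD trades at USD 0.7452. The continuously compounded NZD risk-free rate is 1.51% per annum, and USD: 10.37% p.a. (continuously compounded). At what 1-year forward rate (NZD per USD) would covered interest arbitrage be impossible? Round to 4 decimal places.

T = 1 year.
USD growth factor: e^(0.1037×1) = 1.1092676.
NZD accumulates by e^(0.0151×1) = 1.0152146.
So F = 0.7452 × 1.1092676 / 1.0152146 = 0.8142379 (USD/NZD).
Quoted the other way: 1/0.8142379 = 1.2281 NZD per USD.

1.2281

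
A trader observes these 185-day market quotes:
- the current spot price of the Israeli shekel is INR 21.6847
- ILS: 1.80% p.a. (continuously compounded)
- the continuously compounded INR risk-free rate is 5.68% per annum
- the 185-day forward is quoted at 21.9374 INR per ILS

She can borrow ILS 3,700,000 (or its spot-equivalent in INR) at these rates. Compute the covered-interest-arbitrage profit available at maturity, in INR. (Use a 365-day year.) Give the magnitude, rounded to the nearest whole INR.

INR 664,512

T = 185/365 years.
Invest the ILS and cover forward: 3,700,000 × 1.0091650317 × 21.9374 = INR 81,912,290.78.
Convert at spot and invest in INR: 3,700,000 × 21.6847 × 1.0292074511 = INR 82,576,802.82.
The quoted forward undervalues ILS, so borrow ILS, convert to INR at spot, deposit the INR at 5.68%, and buy ILS forward at 21.9374 to cover the loan.
The gap between the two covered legs is INR 664,512.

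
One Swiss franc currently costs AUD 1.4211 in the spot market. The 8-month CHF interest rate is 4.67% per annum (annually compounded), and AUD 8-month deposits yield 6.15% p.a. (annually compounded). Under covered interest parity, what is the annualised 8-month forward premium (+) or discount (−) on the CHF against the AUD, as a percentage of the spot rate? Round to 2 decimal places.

T = 8/12 years.
CIP forward (AUD per CHF) = 1.4211 × 1.0405908/1.0308959 = 1.4344645.
Annualised premium = (F − S)/S × (1/T) = (1.4344645 − 1.4211)/1.4211 ÷ (8/12) = 1.41%.

+1.41%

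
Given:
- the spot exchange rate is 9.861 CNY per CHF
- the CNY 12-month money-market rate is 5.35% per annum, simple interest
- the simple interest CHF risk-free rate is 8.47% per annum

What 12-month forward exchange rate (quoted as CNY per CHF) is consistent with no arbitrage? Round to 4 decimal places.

9.5774

T = 1 year.
Growth of 1 CNY over T: 1 + 0.0535×1 = 1.053500.
CHF accumulates by 1 + 0.0847×1 = 1.084700.
CIP: F = S · (grow CNY)/(grow CHF) = 9.861 × 1.053500/1.084700 = 9.577361 CNY per CHF.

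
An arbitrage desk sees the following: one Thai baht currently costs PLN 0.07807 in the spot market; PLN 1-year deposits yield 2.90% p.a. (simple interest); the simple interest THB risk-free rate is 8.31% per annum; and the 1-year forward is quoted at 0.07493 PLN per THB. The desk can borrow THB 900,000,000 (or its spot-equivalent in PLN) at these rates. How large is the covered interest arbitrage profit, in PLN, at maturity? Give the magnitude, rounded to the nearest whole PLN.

T = 1 year.
Keep in THB, deliver into the forward: 900,000,000·1.083100·0.07493 = PLN 73,041,014.70.
Swap to PLN now, deposit: 900,000,000·0.07807·1.029000 = PLN 72,300,627.00.
The quoted forward overvalues THB, so borrow PLN, buy THB at spot, deposit the THB at 8.31%, and sell the proceeds forward at 0.07493.
The gap between the two covered legs is PLN 740,388.

PLN 740,388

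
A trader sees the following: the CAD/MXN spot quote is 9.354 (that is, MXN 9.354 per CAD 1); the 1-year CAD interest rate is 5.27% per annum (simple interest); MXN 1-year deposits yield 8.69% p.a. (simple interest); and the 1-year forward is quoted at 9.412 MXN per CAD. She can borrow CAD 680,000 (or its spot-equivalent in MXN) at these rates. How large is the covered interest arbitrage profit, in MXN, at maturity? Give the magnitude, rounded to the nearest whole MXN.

MXN 176,018

T = 1 year.
Invest the CAD and cover forward: 680,000 × 1.052700 × 9.412 = MXN 6,737,448.43.
Convert at spot and invest in MXN: 680,000 × 9.354 × 1.086900 = MXN 6,913,466.57.
The quoted forward undervalues CAD, so borrow CAD, convert to MXN at spot, deposit the MXN at 8.69%, and buy CAD forward at 9.412 to cover the loan.
The gap between the two covered legs is MXN 176,018.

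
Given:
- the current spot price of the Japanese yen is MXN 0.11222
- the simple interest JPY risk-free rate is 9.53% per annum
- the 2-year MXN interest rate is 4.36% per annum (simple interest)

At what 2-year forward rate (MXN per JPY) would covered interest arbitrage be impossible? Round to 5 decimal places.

T = 2 years.
MXN accumulates by 1 + 0.0436×2 = 1.087200.
Growth of 1 JPY over T: 1 + 0.0953×2 = 1.190600.
Forward (MXN per JPY) = 0.11222 × 1.087200 / 1.190600 = 0.1024740.

0.10247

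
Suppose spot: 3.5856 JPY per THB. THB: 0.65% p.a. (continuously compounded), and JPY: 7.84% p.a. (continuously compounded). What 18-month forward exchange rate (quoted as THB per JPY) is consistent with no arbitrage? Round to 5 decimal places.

T = 18/12 years.
JPY accumulates by e^(0.0784×18/12) = 1.1247941.
Growth of 1 THB over T: e^(0.0065×18/12) = 1.0097977.
So F = 3.5856 × 1.1247941 / 1.0097977 = 3.993930 (JPY/THB).
Invert for THB per JPY: 1 / 3.993930 = 0.25038.

0.25038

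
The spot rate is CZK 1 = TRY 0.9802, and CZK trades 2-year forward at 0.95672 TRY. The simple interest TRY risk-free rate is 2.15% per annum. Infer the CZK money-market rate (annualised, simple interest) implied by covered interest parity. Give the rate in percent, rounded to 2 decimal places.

T = 2 years.
By CIP, F/S equals the TRY-to-CZK growth ratio: 0.95672/0.9802 = 0.9760457.
The TRY side grows by 1 + 0.0215×2 = 1.043000.
So the CZK growth factor = 1.0685975.
(1.0685975 − 1)/T = 0.034299, i.e. 3.43%.

3.43%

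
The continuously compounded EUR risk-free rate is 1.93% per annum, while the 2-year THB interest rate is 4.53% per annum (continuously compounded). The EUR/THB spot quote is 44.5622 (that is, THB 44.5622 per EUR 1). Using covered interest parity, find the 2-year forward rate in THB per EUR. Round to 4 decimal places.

46.9407

T = 2 years.
THB growth factor: e^(0.0453×2) = 1.09483099.
EUR growth factor: e^(0.0193×2) = 1.03935466.
Forward (THB per EUR) = 44.5622 × 1.09483099 / 1.03935466 = 46.940741.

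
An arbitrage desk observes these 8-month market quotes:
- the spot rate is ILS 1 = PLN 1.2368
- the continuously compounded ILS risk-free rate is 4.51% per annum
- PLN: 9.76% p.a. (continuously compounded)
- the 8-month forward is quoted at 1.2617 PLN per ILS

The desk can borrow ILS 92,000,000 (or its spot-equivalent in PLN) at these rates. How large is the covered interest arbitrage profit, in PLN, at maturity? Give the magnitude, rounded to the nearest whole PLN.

PLN 1,815,998

T = 8/12 years.
Keep in ILS, deliver into the forward: 92,000,000·1.03052323321·1.2617 = PLN 119,619,427.03.
Swap to PLN now, deposit: 92,000,000·1.2368·1.06723017069 = PLN 121,435,425.31.
The quoted forward undervalues ILS, so borrow ILS, convert to PLN at spot, deposit the PLN at 9.76%, and buy ILS forward at 1.2617 to cover the loan.
Profit = 121,435,425.31 − 119,619,427.03 = PLN 1,815,998.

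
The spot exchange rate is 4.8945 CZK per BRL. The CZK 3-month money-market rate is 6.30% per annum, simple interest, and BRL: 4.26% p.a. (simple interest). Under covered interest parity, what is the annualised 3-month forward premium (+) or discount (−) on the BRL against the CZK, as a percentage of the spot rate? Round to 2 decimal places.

T = 3/12 years.
CIP forward (CZK per BRL) = 4.8945 × 1.015750/1.010650 = 4.9191989.
(F − S)/S ÷ T = (4.9191989 − 4.8945)/4.8945/(3/12) = 0.020185 → 2.02%.

+2.02%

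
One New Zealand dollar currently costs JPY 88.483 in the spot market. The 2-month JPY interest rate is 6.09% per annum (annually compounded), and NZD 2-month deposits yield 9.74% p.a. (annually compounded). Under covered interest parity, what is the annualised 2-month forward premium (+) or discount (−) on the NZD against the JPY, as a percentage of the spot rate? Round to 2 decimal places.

T = 2/12 years.
F = S · g_JPY/g_NZD = 88.483 × 1.0099016/1.0156112 = 87.985563.
Annualised premium = (F − S)/S × (1/T) = (87.985563 − 88.483)/88.483 ÷ (2/12) = -3.37%.

-3.37%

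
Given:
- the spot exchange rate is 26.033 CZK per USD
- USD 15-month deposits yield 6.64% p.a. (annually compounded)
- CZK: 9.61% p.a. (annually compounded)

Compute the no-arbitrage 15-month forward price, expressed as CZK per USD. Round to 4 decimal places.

T = 15/12 years.
Growth of 1 CZK over T: (1 + 0.0961)^(15/12) = 1.12153472.
USD growth factor: (1 + 0.0664)^(15/12) = 1.08367778.
CIP: F = S · (grow CZK)/(grow USD) = 26.033 × 1.12153472/1.08367778 = 26.942431 CZK per USD.

26.9424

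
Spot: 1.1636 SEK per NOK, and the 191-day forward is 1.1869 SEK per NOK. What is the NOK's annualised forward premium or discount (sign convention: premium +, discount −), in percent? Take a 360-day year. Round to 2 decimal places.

T = 191/360 years.
NOK trades forward at +2.00241% vs spot over the period.
Annualise by dividing by T: 0.0200241 / (191/360) = 0.037742 → 3.77%.

+3.77%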